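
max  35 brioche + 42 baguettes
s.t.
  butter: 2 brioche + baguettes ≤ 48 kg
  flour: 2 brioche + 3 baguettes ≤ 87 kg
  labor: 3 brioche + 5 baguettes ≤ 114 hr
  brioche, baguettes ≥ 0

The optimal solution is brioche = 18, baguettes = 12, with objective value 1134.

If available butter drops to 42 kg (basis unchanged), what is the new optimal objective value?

1092

At the optimum: butter uses 48 of 48 (binding); flour uses 72 of 87 (slack = 15); labor uses 114 of 114 (binding).
Since flour is not tight, its dual is 0.
From A_Bᵀ y = c: 2·y_butter + 3·y_labor = 35; 1·y_butter + 5·y_labor = 42.
This yields shadow prices y_butter = 7, y_labor = 7.
Δz = y_butter·Δb = 7 × (-6) = -42, so new z* = 1134 − 42 = 1092.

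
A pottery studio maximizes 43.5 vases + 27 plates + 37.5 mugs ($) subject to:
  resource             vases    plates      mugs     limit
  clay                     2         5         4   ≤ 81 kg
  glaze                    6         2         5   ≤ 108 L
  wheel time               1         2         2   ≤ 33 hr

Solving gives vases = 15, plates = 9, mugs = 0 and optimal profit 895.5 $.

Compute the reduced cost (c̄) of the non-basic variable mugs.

At the optimum: clay uses 75 of 81 (slack = 6); glaze uses 108 of 108 (binding); wheel time uses 33 of 33 (binding).
By complementary slackness, y = 0 for the non-binding constraint.
The binding rows give the dual system: 6·y_glaze + 1·y_wheel time = 43.5 and 2·y_glaze + 2·y_wheel time = 27.
This yields shadow prices y_glaze = 6, y_wheel time = 7.5.
Reduced cost of mugs: c₃ − yᵀa₃ = 37.5 − (6·5 + 7.5·2) = 37.5 − 45 = -7.5.

-7.5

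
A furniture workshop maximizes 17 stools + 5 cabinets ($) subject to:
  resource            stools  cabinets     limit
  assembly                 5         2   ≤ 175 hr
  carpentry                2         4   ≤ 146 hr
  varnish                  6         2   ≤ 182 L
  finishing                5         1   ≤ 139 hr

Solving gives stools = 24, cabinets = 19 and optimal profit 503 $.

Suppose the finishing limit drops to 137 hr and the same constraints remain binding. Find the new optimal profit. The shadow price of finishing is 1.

Δb = -2, so new z* = 503 + (1)·(-2) = 503 − 2 = 501.

501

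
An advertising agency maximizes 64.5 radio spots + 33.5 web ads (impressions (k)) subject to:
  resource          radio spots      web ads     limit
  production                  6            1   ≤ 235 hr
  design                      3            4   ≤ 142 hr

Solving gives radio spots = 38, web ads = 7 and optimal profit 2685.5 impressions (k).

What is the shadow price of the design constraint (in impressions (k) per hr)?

Check each constraint at x*: production 235/235 (tight); design 142/142 (tight).
The binding rows give the dual system: 6·y_production + 3·y_design = 64.5 and 1·y_production + 4·y_design = 33.5.
Solving: y_production = 7.5, y_design = 6.5.
Shadow price of design = 6.5.

6.5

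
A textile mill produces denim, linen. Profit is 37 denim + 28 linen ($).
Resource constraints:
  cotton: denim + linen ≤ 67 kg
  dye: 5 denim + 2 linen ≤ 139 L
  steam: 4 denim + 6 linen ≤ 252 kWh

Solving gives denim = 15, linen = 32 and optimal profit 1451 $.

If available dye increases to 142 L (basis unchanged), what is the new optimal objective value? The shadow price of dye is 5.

Δb = 3, so new z* = 1451 + (5)·(3) = 1451 + 15 = 1466.

1466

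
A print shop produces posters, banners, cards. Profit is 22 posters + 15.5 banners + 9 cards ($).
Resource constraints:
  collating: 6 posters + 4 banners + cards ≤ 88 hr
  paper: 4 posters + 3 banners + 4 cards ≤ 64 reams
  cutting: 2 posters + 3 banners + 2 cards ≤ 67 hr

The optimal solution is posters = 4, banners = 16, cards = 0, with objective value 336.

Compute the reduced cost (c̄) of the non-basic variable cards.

Check each constraint at x*: collating 88/88 (tight); paper 64/64 (tight); cutting 56/67 (slack 11).
Since cutting is not tight, its dual is 0.
From A_Bᵀ y = c: 6·y_collating + 4·y_paper = 22; 4·y_collating + 3·y_paper = 15.5.
This yields shadow prices y_collating = 2, y_paper = 2.5.
Reduced cost of cards: c₃ − yᵀa₃ = 9 − (2·1 + 2.5·4) = 9 − 12 = -3.

-3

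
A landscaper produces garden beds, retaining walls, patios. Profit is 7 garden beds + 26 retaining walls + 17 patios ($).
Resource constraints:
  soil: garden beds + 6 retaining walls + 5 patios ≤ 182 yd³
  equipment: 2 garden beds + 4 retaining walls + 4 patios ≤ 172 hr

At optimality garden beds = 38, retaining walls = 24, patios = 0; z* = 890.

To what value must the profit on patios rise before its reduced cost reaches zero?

Both soil and equipment are binding at x*.
The binding rows give the dual system: 1·y_soil + 2·y_equipment = 7 and 6·y_soil + 4·y_equipment = 26.
This yields shadow prices y_soil = 3, y_equipment = 2.
patios enters the basis when its profit ≥ yᵀa₃ = 3·5 + 2·4 = 23.

23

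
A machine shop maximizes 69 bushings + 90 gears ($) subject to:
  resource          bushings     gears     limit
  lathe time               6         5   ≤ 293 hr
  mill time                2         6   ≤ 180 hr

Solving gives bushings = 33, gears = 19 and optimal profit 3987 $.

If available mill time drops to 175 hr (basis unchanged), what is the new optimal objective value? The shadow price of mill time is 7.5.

Δb = -5, so new z* = 3987 + (7.5)·(-5) = 3987 − 37.5 = 3949.5.

3949.5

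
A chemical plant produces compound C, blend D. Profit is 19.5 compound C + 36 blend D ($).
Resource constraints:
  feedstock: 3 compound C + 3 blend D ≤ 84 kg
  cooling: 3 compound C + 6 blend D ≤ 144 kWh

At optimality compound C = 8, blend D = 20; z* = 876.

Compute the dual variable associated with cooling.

Check each constraint at x*: feedstock 84/84 (tight); cooling 144/144 (tight).
The binding rows give the dual system: 3·y_feedstock + 3·y_cooling = 19.5 and 3·y_feedstock + 6·y_cooling = 36.
→ y_feedstock = 1 and y_cooling = 5.5.
Shadow price of cooling = 5.5.

5.5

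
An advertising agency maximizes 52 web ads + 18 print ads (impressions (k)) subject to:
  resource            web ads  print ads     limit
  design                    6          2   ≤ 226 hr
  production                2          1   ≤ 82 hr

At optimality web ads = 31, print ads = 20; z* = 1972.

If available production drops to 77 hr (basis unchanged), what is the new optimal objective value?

1962

Check each constraint at x*: design 226/226 (tight); production 82/82 (tight).
Dual feasibility on the basic columns requires 6·y_design + 2·y_production = 52, 2·y_design + 1·y_production = 18.
Solving: y_design = 8, y_production = 2.
Δz = y_production·Δb = 2 × (-5) = -10, so new z* = 1972 − 10 = 1962.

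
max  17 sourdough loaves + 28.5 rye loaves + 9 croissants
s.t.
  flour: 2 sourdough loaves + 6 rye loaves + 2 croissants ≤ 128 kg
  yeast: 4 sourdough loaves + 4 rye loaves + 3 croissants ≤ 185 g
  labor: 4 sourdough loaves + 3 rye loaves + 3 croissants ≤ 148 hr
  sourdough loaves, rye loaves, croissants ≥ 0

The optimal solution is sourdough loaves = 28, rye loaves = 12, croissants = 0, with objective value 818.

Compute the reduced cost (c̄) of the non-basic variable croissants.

Binding: flour and labor. Non-binding: yeast (25 unused).
By complementary slackness, y = 0 for the non-binding constraint.
From A_Bᵀ y = c: 2·y_flour + 4·y_labor = 17; 6·y_flour + 3·y_labor = 28.5.
Solving: y_flour = 3.5, y_labor = 2.5.
Reduced cost of croissants: c₃ − yᵀa₃ = 9 − (3.5·2 + 2.5·3) = 9 − 14.5 = -5.5.

-5.5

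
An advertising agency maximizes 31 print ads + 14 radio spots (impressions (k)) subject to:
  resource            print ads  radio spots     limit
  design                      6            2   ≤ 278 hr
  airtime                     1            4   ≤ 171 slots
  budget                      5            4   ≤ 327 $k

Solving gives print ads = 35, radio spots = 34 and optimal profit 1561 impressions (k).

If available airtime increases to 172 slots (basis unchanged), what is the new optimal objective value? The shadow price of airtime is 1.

1562

Δb = 1, so new z* = 1561 + (1)·(1) = 1561 + 1 = 1562.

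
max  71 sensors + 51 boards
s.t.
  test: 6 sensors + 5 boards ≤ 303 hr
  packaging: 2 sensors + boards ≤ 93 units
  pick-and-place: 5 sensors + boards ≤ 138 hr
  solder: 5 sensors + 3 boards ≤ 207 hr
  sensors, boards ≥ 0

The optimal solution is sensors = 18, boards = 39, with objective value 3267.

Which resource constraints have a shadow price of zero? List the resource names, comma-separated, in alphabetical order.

test: 303/303 (binding)
packaging: 75/93 (slack 18)
pick-and-place: 129/138 (slack 9)
solder: 207/207 (binding)
By complementary slackness, a constraint with positive slack has shadow price 0 → packaging, pick-and-place.

packaging, pick-and-place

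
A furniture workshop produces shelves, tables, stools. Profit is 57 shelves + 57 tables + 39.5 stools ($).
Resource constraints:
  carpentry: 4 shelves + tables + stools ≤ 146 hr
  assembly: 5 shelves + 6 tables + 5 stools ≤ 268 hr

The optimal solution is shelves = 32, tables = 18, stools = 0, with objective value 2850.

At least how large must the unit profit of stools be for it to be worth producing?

48

Check each constraint at x*: carpentry 146/146 (tight); assembly 268/268 (tight).
Dual feasibility on the basic columns requires 4·y_carpentry + 5·y_assembly = 57, 1·y_carpentry + 6·y_assembly = 57.
Solving: y_carpentry = 3, y_assembly = 9.
stools enters the basis when its profit ≥ yᵀa₃ = 3·1 + 9·5 = 48.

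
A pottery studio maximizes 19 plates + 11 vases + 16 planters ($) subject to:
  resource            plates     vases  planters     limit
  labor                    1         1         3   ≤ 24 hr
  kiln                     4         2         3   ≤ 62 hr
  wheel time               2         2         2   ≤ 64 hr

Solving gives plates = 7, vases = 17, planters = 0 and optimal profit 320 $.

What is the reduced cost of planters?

-5

Check each constraint at x*: labor 24/24 (tight); kiln 62/62 (tight); wheel time 48/64 (slack 16).
Since wheel time is not tight, its dual is 0.
The binding rows give the dual system: 1·y_labor + 4·y_kiln = 19 and 1·y_labor + 2·y_kiln = 11.
→ y_labor = 3 and y_kiln = 4.
Reduced cost of planters: c₃ − yᵀa₃ = 16 − (3·3 + 4·3) = 16 − 21 = -5.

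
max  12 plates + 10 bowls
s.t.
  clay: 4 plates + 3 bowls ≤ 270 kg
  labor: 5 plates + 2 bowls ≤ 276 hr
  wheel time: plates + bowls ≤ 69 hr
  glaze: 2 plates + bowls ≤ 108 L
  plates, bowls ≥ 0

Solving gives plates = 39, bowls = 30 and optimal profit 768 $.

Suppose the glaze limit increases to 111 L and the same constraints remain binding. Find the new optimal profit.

Check each constraint at x*: clay 246/270 (slack 24); labor 255/276 (slack 21); wheel time 69/69 (tight); glaze 108/108 (tight).
Since clay, labor are not tight, their duals are 0.
The binding rows give the dual system: 1·y_wheel time + 2·y_glaze = 12 and 1·y_wheel time + 1·y_glaze = 10.
This yields shadow prices y_wheel time = 8, y_glaze = 2.
Δz = y_glaze·Δb = 2 × (3) = 6, so new z* = 768 + 6 = 774.

774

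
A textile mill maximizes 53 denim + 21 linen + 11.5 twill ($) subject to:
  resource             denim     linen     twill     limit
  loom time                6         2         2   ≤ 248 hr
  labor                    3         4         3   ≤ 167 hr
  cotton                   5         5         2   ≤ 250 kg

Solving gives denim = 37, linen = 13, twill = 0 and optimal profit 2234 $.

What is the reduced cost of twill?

-6.5

At the optimum: loom time uses 248 of 248 (binding); labor uses 163 of 167 (slack = 4); cotton uses 250 of 250 (binding).
Since labor is not tight, its dual is 0.
Dual feasibility on the basic columns requires 6·y_loom time + 5·y_cotton = 53, 2·y_loom time + 5·y_cotton = 21.
Solving: y_loom time = 8, y_cotton = 1.
Reduced cost of twill: c₃ − yᵀa₃ = 11.5 − (8·2 + 1·2) = 11.5 − 18 = -6.5.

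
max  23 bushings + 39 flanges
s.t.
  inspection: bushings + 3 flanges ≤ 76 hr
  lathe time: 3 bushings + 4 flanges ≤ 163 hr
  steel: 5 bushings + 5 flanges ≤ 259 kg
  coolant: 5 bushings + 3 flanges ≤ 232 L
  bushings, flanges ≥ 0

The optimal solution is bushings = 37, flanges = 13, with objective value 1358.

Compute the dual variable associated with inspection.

5

Binding: inspection and lathe time. Non-binding: steel (9 unused), coolant (8 unused).
Slack constraints have shadow price 0 (complementary slackness).
The binding rows give the dual system: 1·y_inspection + 3·y_lathe time = 23 and 3·y_inspection + 4·y_lathe time = 39.
→ y_inspection = 5 and y_lathe time = 6.
Shadow price of inspection = 5.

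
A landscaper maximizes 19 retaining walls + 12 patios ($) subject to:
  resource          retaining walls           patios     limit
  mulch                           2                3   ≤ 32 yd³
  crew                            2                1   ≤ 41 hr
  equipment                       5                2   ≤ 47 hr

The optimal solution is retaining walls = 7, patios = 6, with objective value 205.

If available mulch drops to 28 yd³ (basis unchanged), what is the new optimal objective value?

197

Check each constraint at x*: mulch 32/32 (tight); crew 20/41 (slack 21); equipment 47/47 (tight).
Since crew is not tight, its dual is 0.
The binding rows give the dual system: 2·y_mulch + 5·y_equipment = 19 and 3·y_mulch + 2·y_equipment = 12.
Solving: y_mulch = 2, y_equipment = 3.
Δz = y_mulch·Δb = 2 × (-4) = -8, so new z* = 205 − 8 = 197.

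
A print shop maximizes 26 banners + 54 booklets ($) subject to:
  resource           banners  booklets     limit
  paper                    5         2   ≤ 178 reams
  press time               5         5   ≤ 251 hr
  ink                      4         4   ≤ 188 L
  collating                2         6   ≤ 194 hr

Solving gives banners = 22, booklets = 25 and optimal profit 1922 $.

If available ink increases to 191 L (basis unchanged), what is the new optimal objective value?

1931

Check each constraint at x*: paper 160/178 (slack 18); press time 235/251 (slack 16); ink 188/188 (tight); collating 194/194 (tight).
Slack constraints have shadow price 0 (complementary slackness).
From A_Bᵀ y = c: 4·y_ink + 2·y_collating = 26; 4·y_ink + 6·y_collating = 54.
Solving: y_ink = 3, y_collating = 7.
Δz = y_ink·Δb = 3 × (3) = 9, so new z* = 1922 + 9 = 1931.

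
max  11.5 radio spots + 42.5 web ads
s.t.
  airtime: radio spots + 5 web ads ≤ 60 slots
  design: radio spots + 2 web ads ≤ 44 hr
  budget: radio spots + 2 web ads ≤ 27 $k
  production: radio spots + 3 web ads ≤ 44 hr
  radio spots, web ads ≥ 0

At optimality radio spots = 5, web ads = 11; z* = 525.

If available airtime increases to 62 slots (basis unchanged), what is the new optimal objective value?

538

Binding: airtime and budget. Non-binding: design (17 unused), production (6 unused).
Slack constraints have shadow price 0 (complementary slackness).
From A_Bᵀ y = c: 1·y_airtime + 1·y_budget = 11.5; 5·y_airtime + 2·y_budget = 42.5.
Solving: y_airtime = 6.5, y_budget = 5.
Δz = y_airtime·Δb = 6.5 × (2) = 13, so new z* = 525 + 13 = 538.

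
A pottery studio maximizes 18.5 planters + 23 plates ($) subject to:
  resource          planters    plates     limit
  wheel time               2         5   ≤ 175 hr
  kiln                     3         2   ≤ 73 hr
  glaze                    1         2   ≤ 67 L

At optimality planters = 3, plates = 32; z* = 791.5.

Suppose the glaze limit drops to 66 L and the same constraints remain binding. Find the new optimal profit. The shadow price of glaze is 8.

783.5

Δb = -1, so new z* = 791.5 + (8)·(-1) = 791.5 − 8 = 783.5.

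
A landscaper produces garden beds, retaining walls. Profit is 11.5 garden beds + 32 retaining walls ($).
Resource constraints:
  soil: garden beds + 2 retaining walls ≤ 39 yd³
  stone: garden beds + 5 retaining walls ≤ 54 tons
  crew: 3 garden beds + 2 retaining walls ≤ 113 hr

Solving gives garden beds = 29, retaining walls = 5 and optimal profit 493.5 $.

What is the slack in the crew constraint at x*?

crew used = 3·29 + 2·5 = 97; slack = 113 − 97 = 16.

16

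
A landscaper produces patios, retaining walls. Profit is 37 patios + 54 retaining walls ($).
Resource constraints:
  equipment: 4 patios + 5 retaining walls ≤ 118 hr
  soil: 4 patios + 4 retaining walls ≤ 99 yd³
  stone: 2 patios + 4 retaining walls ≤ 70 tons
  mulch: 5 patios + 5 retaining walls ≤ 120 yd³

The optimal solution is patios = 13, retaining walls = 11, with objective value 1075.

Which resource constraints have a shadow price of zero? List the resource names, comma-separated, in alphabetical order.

equipment, soil

equipment: 107/118 (slack 11)
soil: 96/99 (slack 3)
stone: 70/70 (binding)
mulch: 120/120 (binding)
By complementary slackness, a constraint with positive slack has shadow price 0 → equipment, soil.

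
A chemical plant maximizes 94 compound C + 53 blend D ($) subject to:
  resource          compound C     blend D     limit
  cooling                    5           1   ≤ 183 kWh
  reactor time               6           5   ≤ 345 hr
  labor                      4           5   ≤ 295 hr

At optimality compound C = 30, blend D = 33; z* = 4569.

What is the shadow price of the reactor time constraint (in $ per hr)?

9

At the optimum: cooling uses 183 of 183 (binding); reactor time uses 345 of 345 (binding); labor uses 285 of 295 (slack = 10).
Since labor is not tight, its dual is 0.
The binding rows give the dual system: 5·y_cooling + 6·y_reactor time = 94 and 1·y_cooling + 5·y_reactor time = 53.
This yields shadow prices y_cooling = 8, y_reactor time = 9.
Shadow price of reactor time = 9.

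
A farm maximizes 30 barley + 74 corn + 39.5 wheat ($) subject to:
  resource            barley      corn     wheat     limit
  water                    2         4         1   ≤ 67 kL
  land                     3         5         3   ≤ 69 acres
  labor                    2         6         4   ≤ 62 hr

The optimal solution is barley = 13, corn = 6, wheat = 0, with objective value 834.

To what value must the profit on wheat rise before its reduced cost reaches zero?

48

At the optimum: water uses 50 of 67 (slack = 17); land uses 69 of 69 (binding); labor uses 62 of 62 (binding).
Slack constraints have shadow price 0 (complementary slackness).
The binding rows give the dual system: 3·y_land + 2·y_labor = 30 and 5·y_land + 6·y_labor = 74.
Solving: y_land = 4, y_labor = 9.
wheat enters the basis when its profit ≥ yᵀa₃ = 4·3 + 9·4 = 48.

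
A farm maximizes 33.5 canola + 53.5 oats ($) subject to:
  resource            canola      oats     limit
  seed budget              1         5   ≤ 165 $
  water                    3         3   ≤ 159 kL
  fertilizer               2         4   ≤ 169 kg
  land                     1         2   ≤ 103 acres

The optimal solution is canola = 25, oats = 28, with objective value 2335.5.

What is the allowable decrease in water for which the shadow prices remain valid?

60

Binding constraints: seed budget, water. The basis is B = [[1,5],[3,3]] with det -12.
Per unit decrease in water, x* moves by d = (-0.4167, 0.0833).
The basis stays optimal until canola reaches 0; allowable decrease = 60 kL.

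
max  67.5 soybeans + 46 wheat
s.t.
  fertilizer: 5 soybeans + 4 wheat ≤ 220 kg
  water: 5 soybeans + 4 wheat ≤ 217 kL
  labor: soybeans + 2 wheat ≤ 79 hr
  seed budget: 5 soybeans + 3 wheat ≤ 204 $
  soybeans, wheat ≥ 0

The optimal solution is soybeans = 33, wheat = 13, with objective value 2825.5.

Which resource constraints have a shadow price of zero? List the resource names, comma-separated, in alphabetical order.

fertilizer, labor

fertilizer: 217/220 (slack 3)
water: 217/217 (binding)
labor: 59/79 (slack 20)
seed budget: 204/204 (binding)
By complementary slackness, a constraint with positive slack has shadow price 0 → fertilizer, labor.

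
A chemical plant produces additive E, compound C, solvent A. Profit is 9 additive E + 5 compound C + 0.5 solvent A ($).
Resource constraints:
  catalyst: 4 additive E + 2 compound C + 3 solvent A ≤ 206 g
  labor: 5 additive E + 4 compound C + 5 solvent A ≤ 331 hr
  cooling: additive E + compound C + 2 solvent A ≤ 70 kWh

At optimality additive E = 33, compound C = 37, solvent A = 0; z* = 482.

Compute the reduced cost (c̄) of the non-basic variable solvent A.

-7.5

Binding: catalyst and cooling. Non-binding: labor (18 unused).
By complementary slackness, y = 0 for the non-binding constraint.
The binding rows give the dual system: 4·y_catalyst + 1·y_cooling = 9 and 2·y_catalyst + 1·y_cooling = 5.
Solving: y_catalyst = 2, y_cooling = 1.
Reduced cost of solvent A: c₃ − yᵀa₃ = 0.5 − (2·3 + 1·2) = 0.5 − 8 = -7.5.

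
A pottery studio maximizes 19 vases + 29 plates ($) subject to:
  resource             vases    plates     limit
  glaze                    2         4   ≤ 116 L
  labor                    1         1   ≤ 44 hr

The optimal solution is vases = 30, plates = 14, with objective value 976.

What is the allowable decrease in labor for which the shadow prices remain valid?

Binding constraints: glaze, labor. The basis is B = [[2,4],[1,1]] with det -2.
Per unit decrease in labor, x* moves by d = (-2, 1).
The basis stays optimal until vases reaches 0; allowable decrease = 15 hr.

15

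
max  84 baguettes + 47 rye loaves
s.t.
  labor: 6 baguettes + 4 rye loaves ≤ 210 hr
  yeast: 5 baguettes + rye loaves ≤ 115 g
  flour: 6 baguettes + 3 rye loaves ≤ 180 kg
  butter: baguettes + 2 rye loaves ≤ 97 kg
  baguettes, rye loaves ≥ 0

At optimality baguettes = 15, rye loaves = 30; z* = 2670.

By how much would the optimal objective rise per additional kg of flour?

Check each constraint at x*: labor 210/210 (tight); yeast 105/115 (slack 10); flour 180/180 (tight); butter 75/97 (slack 22).
Since yeast, butter are not tight, their duals are 0.
The binding rows give the dual system: 6·y_labor + 6·y_flour = 84 and 4·y_labor + 3·y_flour = 47.
→ y_labor = 5 and y_flour = 9.
Shadow price of flour = 9.

9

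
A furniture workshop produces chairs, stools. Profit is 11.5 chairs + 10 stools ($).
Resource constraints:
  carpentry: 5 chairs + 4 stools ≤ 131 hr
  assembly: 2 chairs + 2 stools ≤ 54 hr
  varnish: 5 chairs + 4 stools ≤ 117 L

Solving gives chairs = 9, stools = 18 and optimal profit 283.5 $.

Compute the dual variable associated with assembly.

At the optimum: carpentry uses 117 of 131 (slack = 14); assembly uses 54 of 54 (binding); varnish uses 117 of 117 (binding).
By complementary slackness, y = 0 for the non-binding constraint.
Dual feasibility on the basic columns requires 2·y_assembly + 5·y_varnish = 11.5, 2·y_assembly + 4·y_varnish = 10.
This yields shadow prices y_assembly = 2, y_varnish = 1.5.
Shadow price of assembly = 2.

2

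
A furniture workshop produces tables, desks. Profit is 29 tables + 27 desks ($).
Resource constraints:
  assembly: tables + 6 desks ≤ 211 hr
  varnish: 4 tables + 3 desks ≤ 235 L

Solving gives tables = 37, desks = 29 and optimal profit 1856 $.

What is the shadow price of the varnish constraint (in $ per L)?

Both assembly and varnish are binding at x*.
Dual feasibility on the basic columns requires 1·y_assembly + 4·y_varnish = 29, 6·y_assembly + 3·y_varnish = 27.
Solving: y_assembly = 1, y_varnish = 7.
Shadow price of varnish = 7.

7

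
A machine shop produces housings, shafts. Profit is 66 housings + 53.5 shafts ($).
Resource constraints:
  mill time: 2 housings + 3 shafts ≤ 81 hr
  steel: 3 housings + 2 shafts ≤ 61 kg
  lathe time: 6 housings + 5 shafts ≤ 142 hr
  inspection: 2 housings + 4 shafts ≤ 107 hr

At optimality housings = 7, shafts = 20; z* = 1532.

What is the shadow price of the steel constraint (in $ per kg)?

Check each constraint at x*: mill time 74/81 (slack 7); steel 61/61 (tight); lathe time 142/142 (tight); inspection 94/107 (slack 13).
Since mill time, inspection are not tight, their duals are 0.
From A_Bᵀ y = c: 3·y_steel + 6·y_lathe time = 66; 2·y_steel + 5·y_lathe time = 53.5.
→ y_steel = 3 and y_lathe time = 9.5.
Shadow price of steel = 3.

3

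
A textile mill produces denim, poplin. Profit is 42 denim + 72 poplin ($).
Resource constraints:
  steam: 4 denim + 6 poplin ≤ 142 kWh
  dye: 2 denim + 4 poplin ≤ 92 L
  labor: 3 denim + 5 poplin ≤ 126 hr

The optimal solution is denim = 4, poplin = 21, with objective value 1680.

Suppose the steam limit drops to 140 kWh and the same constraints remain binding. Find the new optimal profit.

At the optimum: steam uses 142 of 142 (binding); dye uses 92 of 92 (binding); labor uses 117 of 126 (slack = 9).
By complementary slackness, y = 0 for the non-binding constraint.
The binding rows give the dual system: 4·y_steam + 2·y_dye = 42 and 6·y_steam + 4·y_dye = 72.
→ y_steam = 6 and y_dye = 9.
Δz = y_steam·Δb = 6 × (-2) = -12, so new z* = 1680 − 12 = 1668.

1668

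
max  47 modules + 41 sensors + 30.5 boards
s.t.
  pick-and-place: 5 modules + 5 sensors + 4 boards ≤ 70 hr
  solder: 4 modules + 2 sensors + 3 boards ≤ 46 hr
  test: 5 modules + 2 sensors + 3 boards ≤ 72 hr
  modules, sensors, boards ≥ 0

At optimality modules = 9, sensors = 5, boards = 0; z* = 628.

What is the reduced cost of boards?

-6.5

Check each constraint at x*: pick-and-place 70/70 (tight); solder 46/46 (tight); test 55/72 (slack 17).
Slack constraints have shadow price 0 (complementary slackness).
From A_Bᵀ y = c: 5·y_pick-and-place + 4·y_solder = 47; 5·y_pick-and-place + 2·y_solder = 41.
→ y_pick-and-place = 7 and y_solder = 3.
Reduced cost of boards: c₃ − yᵀa₃ = 30.5 − (7·4 + 3·3) = 30.5 − 37 = -6.5.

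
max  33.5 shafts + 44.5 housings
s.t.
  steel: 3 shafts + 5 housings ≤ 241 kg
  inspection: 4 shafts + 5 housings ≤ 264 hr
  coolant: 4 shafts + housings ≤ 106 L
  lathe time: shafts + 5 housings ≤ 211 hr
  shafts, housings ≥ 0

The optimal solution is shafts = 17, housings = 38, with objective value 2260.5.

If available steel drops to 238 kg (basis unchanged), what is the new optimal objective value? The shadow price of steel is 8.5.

Δb = -3, so new z* = 2260.5 + (8.5)·(-3) = 2260.5 − 25.5 = 2235.

2235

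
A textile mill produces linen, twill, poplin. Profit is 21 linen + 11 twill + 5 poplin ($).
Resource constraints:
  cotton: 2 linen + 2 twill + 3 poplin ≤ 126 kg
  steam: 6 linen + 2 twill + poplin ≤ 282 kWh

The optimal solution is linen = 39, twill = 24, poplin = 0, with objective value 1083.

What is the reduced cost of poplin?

-6.5

At the optimum: cotton uses 126 of 126 (binding); steam uses 282 of 282 (binding).
From A_Bᵀ y = c: 2·y_cotton + 6·y_steam = 21; 2·y_cotton + 2·y_steam = 11.
→ y_cotton = 3 and y_steam = 2.5.
Reduced cost of poplin: c₃ − yᵀa₃ = 5 − (3·3 + 2.5·1) = 5 − 11.5 = -6.5.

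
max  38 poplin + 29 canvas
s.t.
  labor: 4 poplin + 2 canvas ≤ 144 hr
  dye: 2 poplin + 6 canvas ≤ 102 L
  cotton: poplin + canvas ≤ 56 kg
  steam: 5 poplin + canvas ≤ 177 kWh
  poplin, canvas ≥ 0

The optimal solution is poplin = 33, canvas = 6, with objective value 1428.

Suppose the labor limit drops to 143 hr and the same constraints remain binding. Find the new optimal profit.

Binding: labor and dye. Non-binding: cotton (17 unused), steam (6 unused).
By complementary slackness, y = 0 for the non-binding constraints.
Dual feasibility on the basic columns requires 4·y_labor + 2·y_dye = 38, 2·y_labor + 6·y_dye = 29.
This yields shadow prices y_labor = 8.5, y_dye = 2.
Δz = y_labor·Δb = 8.5 × (-1) = -8.5, so new z* = 1428 − 8.5 = 1419.5.

1419.5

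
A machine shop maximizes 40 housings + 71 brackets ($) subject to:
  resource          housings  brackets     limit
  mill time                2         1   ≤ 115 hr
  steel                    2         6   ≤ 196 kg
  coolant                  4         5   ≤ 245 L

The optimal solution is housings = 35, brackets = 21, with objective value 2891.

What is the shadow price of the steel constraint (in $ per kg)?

6

At the optimum: mill time uses 91 of 115 (slack = 24); steel uses 196 of 196 (binding); coolant uses 245 of 245 (binding).
By complementary slackness, y = 0 for the non-binding constraint.
From A_Bᵀ y = c: 2·y_steel + 4·y_coolant = 40; 6·y_steel + 5·y_coolant = 71.
Solving: y_steel = 6, y_coolant = 7.
Shadow price of steel = 6.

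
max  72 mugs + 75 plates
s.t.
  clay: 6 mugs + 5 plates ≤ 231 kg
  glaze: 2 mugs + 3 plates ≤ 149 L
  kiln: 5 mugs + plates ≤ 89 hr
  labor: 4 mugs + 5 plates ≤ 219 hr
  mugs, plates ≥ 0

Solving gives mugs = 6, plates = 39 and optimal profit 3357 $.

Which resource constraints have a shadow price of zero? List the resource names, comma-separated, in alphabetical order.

glaze, kiln

clay: 231/231 (binding)
glaze: 129/149 (slack 20)
kiln: 69/89 (slack 20)
labor: 219/219 (binding)
By complementary slackness, a constraint with positive slack has shadow price 0 → glaze, kiln.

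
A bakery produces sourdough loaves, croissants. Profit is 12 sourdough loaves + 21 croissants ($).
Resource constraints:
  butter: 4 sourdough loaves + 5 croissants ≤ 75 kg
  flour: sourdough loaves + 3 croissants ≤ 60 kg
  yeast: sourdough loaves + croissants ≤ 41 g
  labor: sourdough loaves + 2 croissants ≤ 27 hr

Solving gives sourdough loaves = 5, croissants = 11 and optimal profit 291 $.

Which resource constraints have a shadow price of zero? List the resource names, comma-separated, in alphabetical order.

butter: 75/75 (binding)
flour: 38/60 (slack 22)
yeast: 16/41 (slack 25)
labor: 27/27 (binding)
By complementary slackness, a constraint with positive slack has shadow price 0 → flour, yeast.

flour, yeast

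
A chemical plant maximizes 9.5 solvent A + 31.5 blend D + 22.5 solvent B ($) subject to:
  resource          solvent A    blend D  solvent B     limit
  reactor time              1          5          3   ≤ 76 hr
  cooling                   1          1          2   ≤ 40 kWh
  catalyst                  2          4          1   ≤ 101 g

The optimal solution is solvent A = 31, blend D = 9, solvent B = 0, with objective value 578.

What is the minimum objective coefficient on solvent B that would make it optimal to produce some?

24.5

Check each constraint at x*: reactor time 76/76 (tight); cooling 40/40 (tight); catalyst 98/101 (slack 3).
By complementary slackness, y = 0 for the non-binding constraint.
Dual feasibility on the basic columns requires 1·y_reactor time + 1·y_cooling = 9.5, 5·y_reactor time + 1·y_cooling = 31.5.
Solving: y_reactor time = 5.5, y_cooling = 4.
solvent B enters the basis when its profit ≥ yᵀa₃ = 5.5·3 + 4·2 = 24.5.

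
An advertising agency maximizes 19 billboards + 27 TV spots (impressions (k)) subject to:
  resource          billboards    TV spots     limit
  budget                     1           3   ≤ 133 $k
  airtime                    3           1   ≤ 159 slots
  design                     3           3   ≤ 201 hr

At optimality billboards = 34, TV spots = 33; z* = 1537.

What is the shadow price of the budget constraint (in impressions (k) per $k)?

Check each constraint at x*: budget 133/133 (tight); airtime 135/159 (slack 24); design 201/201 (tight).
By complementary slackness, y = 0 for the non-binding constraint.
Dual feasibility on the basic columns requires 1·y_budget + 3·y_design = 19, 3·y_budget + 3·y_design = 27.
This yields shadow prices y_budget = 4, y_design = 5.
Shadow price of budget = 4.

4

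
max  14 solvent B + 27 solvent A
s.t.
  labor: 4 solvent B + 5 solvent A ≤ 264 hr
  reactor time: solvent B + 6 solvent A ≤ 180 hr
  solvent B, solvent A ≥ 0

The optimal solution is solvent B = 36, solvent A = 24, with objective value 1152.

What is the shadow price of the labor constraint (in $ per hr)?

3

Both labor and reactor time are binding at x*.
The binding rows give the dual system: 4·y_labor + 1·y_reactor time = 14 and 5·y_labor + 6·y_reactor time = 27.
Solving: y_labor = 3, y_reactor time = 2.
Shadow price of labor = 3.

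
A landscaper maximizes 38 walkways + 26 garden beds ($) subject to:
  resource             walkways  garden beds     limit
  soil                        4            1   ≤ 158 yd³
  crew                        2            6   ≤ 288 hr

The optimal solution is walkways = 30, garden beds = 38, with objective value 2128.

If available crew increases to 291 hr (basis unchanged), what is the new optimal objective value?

2137

Both soil and crew are binding at x*.
Dual feasibility on the basic columns requires 4·y_soil + 2·y_crew = 38, 1·y_soil + 6·y_crew = 26.
This yields shadow prices y_soil = 8, y_crew = 3.
Δz = y_crew·Δb = 3 × (3) = 9, so new z* = 2128 + 9 = 2137.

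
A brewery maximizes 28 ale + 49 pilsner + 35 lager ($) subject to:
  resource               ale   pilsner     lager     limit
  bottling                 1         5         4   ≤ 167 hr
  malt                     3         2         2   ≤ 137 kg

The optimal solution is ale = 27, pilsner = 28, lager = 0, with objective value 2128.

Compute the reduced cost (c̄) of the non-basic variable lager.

Both bottling and malt are binding at x*.
From A_Bᵀ y = c: 1·y_bottling + 3·y_malt = 28; 5·y_bottling + 2·y_malt = 49.
Solving: y_bottling = 7, y_malt = 7.
Reduced cost of lager: c₃ − yᵀa₃ = 35 − (7·4 + 7·2) = 35 − 42 = -7.

-7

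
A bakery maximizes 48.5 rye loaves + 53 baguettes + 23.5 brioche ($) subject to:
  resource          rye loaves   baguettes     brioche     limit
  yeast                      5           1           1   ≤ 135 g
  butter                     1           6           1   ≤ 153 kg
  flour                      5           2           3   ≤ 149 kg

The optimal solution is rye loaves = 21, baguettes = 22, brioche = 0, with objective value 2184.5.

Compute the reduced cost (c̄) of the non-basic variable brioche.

-8

Check each constraint at x*: yeast 127/135 (slack 8); butter 153/153 (tight); flour 149/149 (tight).
By complementary slackness, y = 0 for the non-binding constraint.
Dual feasibility on the basic columns requires 1·y_butter + 5·y_flour = 48.5, 6·y_butter + 2·y_flour = 53.
Solving: y_butter = 6, y_flour = 8.5.
Reduced cost of brioche: c₃ − yᵀa₃ = 23.5 − (6·1 + 8.5·3) = 23.5 − 31.5 = -8.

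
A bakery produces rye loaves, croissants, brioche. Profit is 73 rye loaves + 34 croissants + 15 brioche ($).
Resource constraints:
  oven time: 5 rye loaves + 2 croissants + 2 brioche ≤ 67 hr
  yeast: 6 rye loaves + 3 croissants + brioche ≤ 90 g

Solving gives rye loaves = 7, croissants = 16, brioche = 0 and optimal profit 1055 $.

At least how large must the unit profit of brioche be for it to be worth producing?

At the optimum: oven time uses 67 of 67 (binding); yeast uses 90 of 90 (binding).
The binding rows give the dual system: 5·y_oven time + 6·y_yeast = 73 and 2·y_oven time + 3·y_yeast = 34.
This yields shadow prices y_oven time = 5, y_yeast = 8.
brioche enters the basis when its profit ≥ yᵀa₃ = 5·2 + 8·1 = 18.

18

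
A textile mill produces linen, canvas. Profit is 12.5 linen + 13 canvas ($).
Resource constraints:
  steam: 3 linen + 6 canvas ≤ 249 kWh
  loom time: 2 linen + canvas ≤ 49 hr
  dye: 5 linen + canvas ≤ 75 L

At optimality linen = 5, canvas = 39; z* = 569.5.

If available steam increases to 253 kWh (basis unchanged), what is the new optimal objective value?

Binding: steam and loom time. Non-binding: dye (11 unused).
Since dye is not tight, its dual is 0.
From A_Bᵀ y = c: 3·y_steam + 2·y_loom time = 12.5; 6·y_steam + 1·y_loom time = 13.
→ y_steam = 1.5 and y_loom time = 4.
Δz = y_steam·Δb = 1.5 × (4) = 6, so new z* = 569.5 + 6 = 575.5.

575.5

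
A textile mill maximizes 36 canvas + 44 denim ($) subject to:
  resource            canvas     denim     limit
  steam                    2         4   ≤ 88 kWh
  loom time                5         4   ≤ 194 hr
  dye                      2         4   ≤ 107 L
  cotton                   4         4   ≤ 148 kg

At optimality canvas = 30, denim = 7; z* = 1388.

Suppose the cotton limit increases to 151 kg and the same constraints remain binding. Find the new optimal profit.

1409

Check each constraint at x*: steam 88/88 (tight); loom time 178/194 (slack 16); dye 88/107 (slack 19); cotton 148/148 (tight).
Slack constraints have shadow price 0 (complementary slackness).
From A_Bᵀ y = c: 2·y_steam + 4·y_cotton = 36; 4·y_steam + 4·y_cotton = 44.
Solving: y_steam = 4, y_cotton = 7.
Δz = y_cotton·Δb = 7 × (3) = 21, so new z* = 1388 + 21 = 1409.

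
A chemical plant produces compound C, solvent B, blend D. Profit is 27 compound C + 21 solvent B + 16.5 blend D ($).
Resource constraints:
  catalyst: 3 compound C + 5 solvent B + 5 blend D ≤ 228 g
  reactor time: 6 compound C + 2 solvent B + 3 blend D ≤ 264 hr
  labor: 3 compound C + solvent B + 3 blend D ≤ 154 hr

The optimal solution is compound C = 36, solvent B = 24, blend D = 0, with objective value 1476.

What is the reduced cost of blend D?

Binding: catalyst and reactor time. Non-binding: labor (22 unused).
By complementary slackness, y = 0 for the non-binding constraint.
Dual feasibility on the basic columns requires 3·y_catalyst + 6·y_reactor time = 27, 5·y_catalyst + 2·y_reactor time = 21.
This yields shadow prices y_catalyst = 3, y_reactor time = 3.
Reduced cost of blend D: c₃ − yᵀa₃ = 16.5 − (3·5 + 3·3) = 16.5 − 24 = -7.5.

-7.5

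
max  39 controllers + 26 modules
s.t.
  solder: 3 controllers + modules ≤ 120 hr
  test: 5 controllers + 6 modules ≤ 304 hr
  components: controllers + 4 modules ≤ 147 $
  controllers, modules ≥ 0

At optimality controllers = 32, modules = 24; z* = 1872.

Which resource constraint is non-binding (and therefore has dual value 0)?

components

solder: 120/120 (binding)
test: 304/304 (binding)
components: 128/147 (slack 19)
By complementary slackness, a constraint with positive slack has shadow price 0 → components.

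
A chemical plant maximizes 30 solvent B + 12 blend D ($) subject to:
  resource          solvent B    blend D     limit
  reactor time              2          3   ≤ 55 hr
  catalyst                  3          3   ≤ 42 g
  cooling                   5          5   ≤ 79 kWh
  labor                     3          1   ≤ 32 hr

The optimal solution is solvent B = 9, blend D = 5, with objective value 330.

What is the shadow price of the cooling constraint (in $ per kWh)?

0

Check each constraint at x*: reactor time 33/55 (slack 22); catalyst 42/42 (tight); cooling 70/79 (slack 9); labor 32/32 (tight).
By complementary slackness, y = 0 for the non-binding constraints.
The binding rows give the dual system: 3·y_catalyst + 3·y_labor = 30 and 3·y_catalyst + 1·y_labor = 12.
→ y_catalyst = 1 and y_labor = 9.
Shadow price of cooling = 0.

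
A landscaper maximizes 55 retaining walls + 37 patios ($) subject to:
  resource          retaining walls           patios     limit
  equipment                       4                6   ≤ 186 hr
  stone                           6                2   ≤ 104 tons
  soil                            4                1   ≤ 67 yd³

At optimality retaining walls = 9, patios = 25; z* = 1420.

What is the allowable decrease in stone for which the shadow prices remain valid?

42

Binding constraints: equipment, stone. The basis is B = [[4,6],[6,2]] with det -28.
Per unit decrease in stone, x* moves by d = (-0.2143, 0.1429).
The basis stays optimal until retaining walls reaches 0; allowable decrease = 42 tons.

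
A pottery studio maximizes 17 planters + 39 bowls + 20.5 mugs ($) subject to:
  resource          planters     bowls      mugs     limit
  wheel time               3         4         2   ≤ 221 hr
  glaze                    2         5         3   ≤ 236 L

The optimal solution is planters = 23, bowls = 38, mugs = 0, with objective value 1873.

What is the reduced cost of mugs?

-2.5

Check each constraint at x*: wheel time 221/221 (tight); glaze 236/236 (tight).
The binding rows give the dual system: 3·y_wheel time + 2·y_glaze = 17 and 4·y_wheel time + 5·y_glaze = 39.
This yields shadow prices y_wheel time = 1, y_glaze = 7.
Reduced cost of mugs: c₃ − yᵀa₃ = 20.5 − (1·2 + 7·3) = 20.5 − 23 = -2.5.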